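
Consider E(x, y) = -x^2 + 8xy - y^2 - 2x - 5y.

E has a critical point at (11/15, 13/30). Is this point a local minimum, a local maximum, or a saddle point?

saddle point

The Hessian of E is constant: H = [[-2, 8], [8, -2]].
det(H) = (-2)·(-2) − 8² = -60.
Since det(H) < 0, H is indefinite and the critical point is a saddle point.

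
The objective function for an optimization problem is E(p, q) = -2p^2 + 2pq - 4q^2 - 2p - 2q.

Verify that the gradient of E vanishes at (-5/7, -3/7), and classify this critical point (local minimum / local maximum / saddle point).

local maximum

∇E = (-4p + 2q - 2, 2p - 8q - 2); substituting (-5/7, -3/7) gives ∇E = (0, 0), so (-5/7, -3/7) is indeed a critical point.
The Hessian of E is constant: H = [[-4, 2], [2, -8]].
det(H) = (-4)·(-8) − 2² = 28.
det(H) > 0 and tr(H) = -12 < 0, so H is negative definite and the point is a local maximum.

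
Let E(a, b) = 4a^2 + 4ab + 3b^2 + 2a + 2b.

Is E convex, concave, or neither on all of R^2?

E is quadratic, so its Hessian is the constant matrix H = [[8, 4], [4, 6]].
det(H) = 32, tr(H) = 14.
det(H) > 0 and tr(H) > 0, so H is positive definite everywhere: convex.

convex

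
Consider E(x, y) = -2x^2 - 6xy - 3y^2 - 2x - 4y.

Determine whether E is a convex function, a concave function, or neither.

neither

E is quadratic, so its Hessian is the constant matrix H = [[-4, -6], [-6, -6]].
det(H) = -12, tr(H) = -10.
det(H) < 0, so H is indefinite: neither convex nor concave.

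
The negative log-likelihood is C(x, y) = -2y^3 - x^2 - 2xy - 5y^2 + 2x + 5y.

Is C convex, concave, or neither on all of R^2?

The term -2y^3 is cubic, so the Hessian is not constant.
∂²C/∂y² = -12y - 10, which takes both signs as y varies (negative for sufficiently large y). A diagonal entry of the Hessian changing sign means the Hessian is neither positive- nor negative-semidefinite on all of R^2.

neither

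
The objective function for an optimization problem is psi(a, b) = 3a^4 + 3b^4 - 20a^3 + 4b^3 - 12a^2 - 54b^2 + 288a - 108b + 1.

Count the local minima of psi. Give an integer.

4

psi separates as a function of a plus a function of b, so ∇psi=0 decouples.
∂psi/∂a = 12(a - 4)(a - 3)(a + 2) = 0 at a ∈ {-2, 3, 4}; ∂psi/∂b = 12(b - 3)(b + 1)(b + 3) = 0 at b ∈ {-3, -1, 3}.
The Hessian is diagonal: diag(psi_aa, psi_bb). Second derivatives: psi_aa(-2)=360, psi_aa(3)=-60, psi_aa(4)=72; psi_bb(-3)=144, psi_bb(-1)=-96, psi_bb(3)=288.
Local minima occur where both diagonal entries positive: (-2, -3), (-2, 3), (4, -3), (4, 3). Count: 4.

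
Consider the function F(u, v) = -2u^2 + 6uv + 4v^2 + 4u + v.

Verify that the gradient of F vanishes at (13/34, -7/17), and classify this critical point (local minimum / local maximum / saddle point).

saddle point

∇F = (-4u + 6v + 4, 6u + 8v + 1); substituting (13/34, -7/17) gives ∇F = (0, 0), so (13/34, -7/17) is indeed a critical point.
The Hessian of F is constant: H = [[-4, 6], [6, 8]].
det(H) = (-4)·8 − 6² = -68.
Since det(H) < 0, H is indefinite and the critical point is a saddle point.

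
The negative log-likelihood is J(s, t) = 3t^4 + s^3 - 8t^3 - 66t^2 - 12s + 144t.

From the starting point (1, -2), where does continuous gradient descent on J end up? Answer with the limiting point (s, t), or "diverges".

(2, -3)

J is separable, so gradient descent decouples: s follows -∂J/∂s, t follows -∂J/∂t.
∂J/∂s = 3(s - 2)(s + 2); at s=1 this is -9, so s increases.
∂J/∂t = 12(t - 4)(t - 1)(t + 3); at t=-2 this is 216, so t decreases.
s converges to its nearest critical value 2 (a local min of the s-part); t converges to -3. The iterate converges to (2, -3).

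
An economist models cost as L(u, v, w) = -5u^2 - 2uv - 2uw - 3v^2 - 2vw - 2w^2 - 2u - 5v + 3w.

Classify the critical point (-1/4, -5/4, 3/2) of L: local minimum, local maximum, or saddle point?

The Hessian is constant: H = [[-10, -2, -2], [-2, -6, -2], [-2, -2, -4]].
Leading principal minors: Δ₁ = -10, Δ₂ = 56, Δ₃ = -176.
The minors alternate sign starting negative (−, +, −), so H is negative definite: a local maximum.

local maximum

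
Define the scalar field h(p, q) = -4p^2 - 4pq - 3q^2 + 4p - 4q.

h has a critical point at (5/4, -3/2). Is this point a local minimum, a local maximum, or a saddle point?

local maximum

The Hessian of h is constant: H = [[-8, -4], [-4, -6]].
det(H) = (-8)·(-6) − (-4)² = 32.
det(H) > 0 and tr(H) = -14 < 0, so H is negative definite and the point is a local maximum.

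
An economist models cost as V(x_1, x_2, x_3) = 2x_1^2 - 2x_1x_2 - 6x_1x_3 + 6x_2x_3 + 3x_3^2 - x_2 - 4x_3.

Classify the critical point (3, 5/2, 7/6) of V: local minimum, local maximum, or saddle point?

saddle point

The Hessian is constant: H = [[4, -2, -6], [-2, 0, 6], [-6, 6, 6]].
Leading principal minors: Δ₁ = 4, Δ₂ = -4, Δ₃ = -24.
The minors fit neither the all-positive nor the alternating-sign pattern, so H is indefinite: a saddle point.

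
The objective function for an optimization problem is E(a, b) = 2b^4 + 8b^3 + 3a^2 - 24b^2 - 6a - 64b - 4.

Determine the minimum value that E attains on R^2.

-135

E(a,b) separates as P(a) + Q(b) − 4, so its minimum is min P + min Q − 4.
P'(a) = 6a - 6 vanishes at a ∈ {1}; Q'(b) = 8(b - 2)(b + 1)(b + 4) vanishes at b ∈ {-4, -1, 2}.
Local minima of P (where P''>0): P(1)=-3. Local minima of Q: Q(-4)=-128, Q(2)=-128.
So the global minimum of E is P(1) + Q(-4) − 4 = -3 − 128 − 4 = -135, attained at (1, -4).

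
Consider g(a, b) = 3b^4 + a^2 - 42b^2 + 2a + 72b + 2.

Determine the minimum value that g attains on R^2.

g(a,b) separates as P(a) + Q(b) + 2, so its minimum is min P + min Q + 2.
P'(a) = 2a + 2 vanishes at a ∈ {-1}; Q'(b) = 12(b - 2)(b - 1)(b + 3) vanishes at b ∈ {-3, 1, 2}.
Local minima of P (where P''>0): P(-1)=-1. Local minima of Q: Q(-3)=-351, Q(2)=24.
So the global minimum of g is P(-1) + Q(-3) + 2 = -1 − 351 + 2 = -350, attained at (-1, -3).

-350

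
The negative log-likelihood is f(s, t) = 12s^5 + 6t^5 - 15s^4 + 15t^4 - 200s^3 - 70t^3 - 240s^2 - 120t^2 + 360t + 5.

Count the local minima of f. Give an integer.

4

f separates as a function of s plus a function of t, so ∇f=0 decouples.
∂f/∂s = 60s(s - 4)(s + 1)(s + 2) = 0 at s ∈ {-2, -1, 0, 4}; ∂f/∂t = 30(t - 2)(t - 1)(t + 2)(t + 3) = 0 at t ∈ {-3, -2, 1, 2}.
The Hessian is diagonal: diag(f_ss, f_tt). Second derivatives: f_ss(-2)=-720, f_ss(-1)=300, f_ss(0)=-480, f_ss(4)=7200; f_tt(-3)=-600, f_tt(-2)=360, f_tt(1)=-360, f_tt(2)=600.
Local minima occur where both diagonal entries positive: (-1, -2), (-1, 2), (4, -2), (4, 2). Count: 4.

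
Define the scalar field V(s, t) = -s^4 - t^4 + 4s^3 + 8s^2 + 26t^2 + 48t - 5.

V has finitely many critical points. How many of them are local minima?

1

V separates as a function of s plus a function of t, so ∇V=0 decouples.
∂V/∂s = -4s(s - 4)(s + 1) = 0 at s ∈ {-1, 0, 4}; ∂V/∂t = -4(t - 4)(t + 1)(t + 3) = 0 at t ∈ {-3, -1, 4}.
The Hessian is diagonal: diag(V_ss, V_tt). Second derivatives: V_ss(-1)=-20, V_ss(0)=16, V_ss(4)=-80; V_tt(-3)=-56, V_tt(-1)=40, V_tt(4)=-140.
Local minima occur where both diagonal entries positive: (0, -1). Count: 1.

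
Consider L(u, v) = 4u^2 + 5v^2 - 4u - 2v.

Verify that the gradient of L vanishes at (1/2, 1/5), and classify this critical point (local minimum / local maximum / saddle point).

local minimum

∇L = (8u - 4, 10v - 2); substituting (1/2, 1/5) gives ∇L = (0, 0), so (1/2, 1/5) is indeed a critical point.
The Hessian of L is constant: H = [[8, 0], [0, 10]].
det(H) = 8·10 − 0² = 80.
det(H) > 0 and tr(H) = 18 > 0, so H is positive definite and the point is a local minimum.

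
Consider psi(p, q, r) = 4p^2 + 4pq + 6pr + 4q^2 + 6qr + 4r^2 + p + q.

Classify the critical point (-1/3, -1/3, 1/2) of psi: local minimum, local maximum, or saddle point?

The Hessian is constant: H = [[8, 4, 6], [4, 8, 6], [6, 6, 8]].
Leading principal minors: Δ₁ = 8, Δ₂ = 48, Δ₃ = 96.
All leading minors are positive, so H is positive definite: a local minimum.

local minimum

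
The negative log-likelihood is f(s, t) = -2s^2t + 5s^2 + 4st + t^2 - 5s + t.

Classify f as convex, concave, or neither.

neither

The term -2s^2t is cubic, so the Hessian is not constant.
∂²f/∂s² = -4t + 10, which takes both signs as t varies (negative for sufficiently large t). A diagonal entry of the Hessian changing sign means the Hessian is neither positive- nor negative-semidefinite on all of R^2.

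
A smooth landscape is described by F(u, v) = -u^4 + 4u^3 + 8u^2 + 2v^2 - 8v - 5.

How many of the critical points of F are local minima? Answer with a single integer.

F separates as a function of u plus a function of v, so ∇F=0 decouples.
∂F/∂u = -4u(u - 4)(u + 1) = 0 at u ∈ {-1, 0, 4}; ∂F/∂v = 4(v - 2) = 0 at v ∈ {2}.
The Hessian is diagonal: diag(F_uu, F_vv). Second derivatives: F_uu(-1)=-20, F_uu(0)=16, F_uu(4)=-80; F_vv(2)=4.
Local minima occur where both diagonal entries positive: (0, 2). Count: 1.

1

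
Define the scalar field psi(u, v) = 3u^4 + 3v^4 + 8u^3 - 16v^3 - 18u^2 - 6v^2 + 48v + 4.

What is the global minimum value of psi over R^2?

-291

psi(u,v) separates as P(u) + Q(v) + 4, so its minimum is min P + min Q + 4.
P'(u) = 12u(u - 1)(u + 3) vanishes at u ∈ {-3, 0, 1}; Q'(v) = 12(v - 4)(v - 1)(v + 1) vanishes at v ∈ {-1, 1, 4}.
Local minima of P (where P''>0): P(-3)=-135, P(1)=-7. Local minima of Q: Q(-1)=-35, Q(4)=-160.
So the global minimum of psi is P(-3) + Q(4) + 4 = -135 − 160 + 4 = -291, attained at (-3, 4).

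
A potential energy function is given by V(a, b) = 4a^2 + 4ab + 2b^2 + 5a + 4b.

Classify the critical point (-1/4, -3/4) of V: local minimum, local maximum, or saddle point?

local minimum

The Hessian of V is constant: H = [[8, 4], [4, 4]].
det(H) = 8·4 − 4² = 16.
det(H) > 0 and tr(H) = 12 > 0, so H is positive definite and the point is a local minimum.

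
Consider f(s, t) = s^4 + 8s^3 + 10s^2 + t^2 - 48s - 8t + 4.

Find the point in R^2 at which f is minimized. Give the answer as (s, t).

(1, 4)

f(s,t) separates as P(s) + Q(t) + 4, so its minimum is min P + min Q + 4.
P'(s) = 4(s - 1)(s + 3)(s + 4) vanishes at s ∈ {-4, -3, 1}; Q'(t) = 2(t - 4) vanishes at t ∈ {4}.
Local minima of P (where P''>0): P(-4)=96, P(1)=-29. Local minima of Q: Q(4)=-16.
So the global minimum of f is P(1) + Q(4) + 4 = -29 − 16 + 4 = -41, attained at (1, 4).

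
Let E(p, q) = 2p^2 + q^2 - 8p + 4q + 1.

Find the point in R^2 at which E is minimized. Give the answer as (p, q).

(2, -2)

E(p,q) separates as A(p) + B(q) + 1, so its minimum is min A + min B + 1.
A'(p) = 4p - 8 vanishes at p ∈ {2}; B'(q) = 2q + 4 vanishes at q ∈ {-2}.
Local minima of A (where A''>0): A(2)=-8. Local minima of B: B(-2)=-4.
So the global minimum of E is A(2) + B(-2) + 1 = -8 − 4 + 1 = -11, attained at (2, -2).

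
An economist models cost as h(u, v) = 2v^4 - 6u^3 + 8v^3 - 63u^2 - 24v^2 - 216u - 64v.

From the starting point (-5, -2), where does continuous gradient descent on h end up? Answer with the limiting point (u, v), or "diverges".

h is separable, so gradient descent decouples: u follows -∂h/∂u, v follows -∂h/∂v.
∂h/∂u = -18(u + 3)(u + 4); at u=-5 this is -36, so u increases.
∂h/∂v = 8(v - 2)(v + 1)(v + 4); at v=-2 this is 64, so v decreases.
u converges to its nearest critical value -4 (a local min of the u-part); v converges to -4. The iterate converges to (-4, -4).

(-4, -4)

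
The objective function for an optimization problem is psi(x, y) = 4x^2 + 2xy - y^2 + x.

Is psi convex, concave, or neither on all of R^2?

neither

psi is quadratic, so its Hessian is the constant matrix H = [[8, 2], [2, -2]].
det(H) = -20, tr(H) = 6.
det(H) < 0, so H is indefinite: neither convex nor concave.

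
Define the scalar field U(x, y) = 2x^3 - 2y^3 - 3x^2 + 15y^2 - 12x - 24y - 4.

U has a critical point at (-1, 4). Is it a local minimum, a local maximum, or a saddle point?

local maximum

The mixed partial ∂²U/∂x∂y is 0, so the Hessian at any point is diag(U_xx, U_yy) = diag(6(2x - 1), 6(-2y + 5)).
At (-1, 4): H = diag(-18, -18).
Both eigenvalues are negative, so H is negative definite: a local maximum.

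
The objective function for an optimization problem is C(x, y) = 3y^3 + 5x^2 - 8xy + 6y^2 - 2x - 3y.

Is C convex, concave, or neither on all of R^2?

neither

The term 3y^3 is cubic, so the Hessian is not constant.
∂²C/∂y² = 18y + 12, which takes both signs as y varies (negative for sufficiently negative y). A diagonal entry of the Hessian changing sign means the Hessian is neither positive- nor negative-semidefinite on all of R^2.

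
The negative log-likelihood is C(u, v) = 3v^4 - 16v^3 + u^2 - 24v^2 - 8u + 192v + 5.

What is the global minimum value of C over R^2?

C(u,v) separates as P(u) + Q(v) + 5, so its minimum is min P + min Q + 5.
P'(u) = 2u - 8 vanishes at u ∈ {4}; Q'(v) = 12(v - 4)(v - 2)(v + 2) vanishes at v ∈ {-2, 2, 4}.
Local minima of P (where P''>0): P(4)=-16. Local minima of Q: Q(-2)=-304, Q(4)=128.
So the global minimum of C is P(4) + Q(-2) + 5 = -16 − 304 + 5 = -315, attained at (4, -2).

-315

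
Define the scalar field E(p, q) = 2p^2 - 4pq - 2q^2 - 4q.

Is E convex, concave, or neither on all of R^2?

E is quadratic, so its Hessian is the constant matrix H = [[4, -4], [-4, -4]].
det(H) = -32, tr(H) = 0.
det(H) < 0, so H is indefinite: neither convex nor concave.

neither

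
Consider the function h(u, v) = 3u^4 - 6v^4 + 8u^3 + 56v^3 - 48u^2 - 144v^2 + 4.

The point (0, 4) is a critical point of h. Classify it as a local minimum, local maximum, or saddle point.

The mixed partial ∂²h/∂u∂v is 0, so the Hessian at any point is diag(h_uu, h_vv) = diag(12(3u^2 + 4u - 8), 24(-3v^2 + 14v - 12)).
At (0, 4): H = diag(-96, -96).
Both eigenvalues are negative, so H is negative definite: a local maximum.

local maximum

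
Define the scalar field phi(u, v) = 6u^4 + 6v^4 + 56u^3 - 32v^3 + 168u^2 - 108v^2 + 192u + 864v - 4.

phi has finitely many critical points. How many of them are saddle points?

4

phi separates as a function of u plus a function of v, so ∇phi=0 decouples.
∂phi/∂u = 24(u + 1)(u + 2)(u + 4) = 0 at u ∈ {-4, -2, -1}; ∂phi/∂v = 24(v - 4)(v - 3)(v + 3) = 0 at v ∈ {-3, 3, 4}.
The Hessian is diagonal: diag(phi_uu, phi_vv). Second derivatives: phi_uu(-4)=144, phi_uu(-2)=-48, phi_uu(-1)=72; phi_vv(-3)=1008, phi_vv(3)=-144, phi_vv(4)=168.
Saddle points occur where the two diagonal entries have opposite signs: (-4, 3), (-2, -3), (-2, 4), (-1, 3). Count: 4.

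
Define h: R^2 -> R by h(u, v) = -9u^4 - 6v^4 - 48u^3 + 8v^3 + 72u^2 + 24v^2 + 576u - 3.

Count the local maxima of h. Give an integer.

4

h separates as a function of u plus a function of v, so ∇h=0 decouples.
∂h/∂u = -36(u - 2)(u + 2)(u + 4) = 0 at u ∈ {-4, -2, 2}; ∂h/∂v = -24v(v - 2)(v + 1) = 0 at v ∈ {-1, 0, 2}.
The Hessian is diagonal: diag(h_uu, h_vv). Second derivatives: h_uu(-4)=-432, h_uu(-2)=288, h_uu(2)=-864; h_vv(-1)=-72, h_vv(0)=48, h_vv(2)=-144.
Local maxima occur where both diagonal entries negative: (-4, -1), (-4, 2), (2, -1), (2, 2). Count: 4.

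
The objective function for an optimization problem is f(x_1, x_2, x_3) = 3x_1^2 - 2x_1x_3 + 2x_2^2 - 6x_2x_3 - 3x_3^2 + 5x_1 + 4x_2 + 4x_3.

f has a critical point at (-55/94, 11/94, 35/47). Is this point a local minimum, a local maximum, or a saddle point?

saddle point

The Hessian is constant: H = [[6, 0, -2], [0, 4, -6], [-2, -6, -6]].
Leading principal minors: Δ₁ = 6, Δ₂ = 24, Δ₃ = -376.
The minors fit neither the all-positive nor the alternating-sign pattern, so H is indefinite: a saddle point.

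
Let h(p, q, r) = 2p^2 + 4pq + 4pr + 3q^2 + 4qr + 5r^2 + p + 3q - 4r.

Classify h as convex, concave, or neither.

convex

h is quadratic, so its Hessian is the constant matrix H = [[4, 4, 4], [4, 6, 4], [4, 4, 10]].
Leading principal minors: 4, 8, 48.
All positive ⇒ H ≻ 0 ⇒ convex.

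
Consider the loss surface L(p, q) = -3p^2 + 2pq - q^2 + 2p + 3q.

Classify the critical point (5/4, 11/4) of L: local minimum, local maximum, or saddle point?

The Hessian of L is constant: H = [[-6, 2], [2, -2]].
det(H) = (-6)·(-2) − 2² = 8.
det(H) > 0 and tr(H) = -8 < 0, so H is negative definite and the point is a local maximum.

local maximum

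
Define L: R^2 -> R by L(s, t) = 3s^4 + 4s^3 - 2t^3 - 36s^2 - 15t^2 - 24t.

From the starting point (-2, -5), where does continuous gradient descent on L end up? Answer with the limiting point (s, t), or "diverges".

L is separable, so gradient descent decouples: s follows -∂L/∂s, t follows -∂L/∂t.
∂L/∂s = 12s(s - 2)(s + 3); at s=-2 this is 96, so s decreases.
∂L/∂t = -6(t + 1)(t + 4); at t=-5 this is -24, so t increases.
s converges to its nearest critical value -3 (a local min of the s-part); t converges to -4. The iterate converges to (-3, -4).

(-3, -4)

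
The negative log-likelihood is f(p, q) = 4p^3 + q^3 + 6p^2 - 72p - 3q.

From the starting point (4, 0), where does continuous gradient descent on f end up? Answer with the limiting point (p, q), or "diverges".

f is separable, so gradient descent decouples: p follows -∂f/∂p, q follows -∂f/∂q.
∂f/∂p = 12(p - 2)(p + 3); at p=4 this is 168, so p decreases.
∂f/∂q = 3(q - 1)(q + 1); at q=0 this is -3, so q increases.
p converges to its nearest critical value 2 (a local min of the p-part); q converges to 1. The iterate converges to (2, 1).

(2, 1)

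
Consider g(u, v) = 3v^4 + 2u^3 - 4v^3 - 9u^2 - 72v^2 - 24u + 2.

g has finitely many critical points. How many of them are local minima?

2

g separates as a function of u plus a function of v, so ∇g=0 decouples.
∂g/∂u = 6(u - 4)(u + 1) = 0 at u ∈ {-1, 4}; ∂g/∂v = 12v(v - 4)(v + 3) = 0 at v ∈ {-3, 0, 4}.
The Hessian is diagonal: diag(g_uu, g_vv). Second derivatives: g_uu(-1)=-30, g_uu(4)=30; g_vv(-3)=252, g_vv(0)=-144, g_vv(4)=336.
Local minima occur where both diagonal entries positive: (4, -3), (4, 4). Count: 2.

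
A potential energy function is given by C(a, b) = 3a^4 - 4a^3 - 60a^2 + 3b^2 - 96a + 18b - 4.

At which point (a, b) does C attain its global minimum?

C(a,b) separates as P(a) + Q(b) − 4, so its minimum is min P + min Q − 4.
P'(a) = 12(a - 4)(a + 1)(a + 2) vanishes at a ∈ {-2, -1, 4}; Q'(b) = 6b + 18 vanishes at b ∈ {-3}.
Local minima of P (where P''>0): P(-2)=32, P(4)=-832. Local minima of Q: Q(-3)=-27.
So the global minimum of C is P(4) + Q(-3) − 4 = -832 − 27 − 4 = -863, attained at (4, -3).

(4, -3)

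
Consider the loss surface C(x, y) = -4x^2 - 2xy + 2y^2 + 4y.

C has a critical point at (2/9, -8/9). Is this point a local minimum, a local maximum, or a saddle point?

saddle point

The Hessian of C is constant: H = [[-8, -2], [-2, 4]].
det(H) = (-8)·4 − (-2)² = -36.
Since det(H) < 0, H is indefinite and the critical point is a saddle point.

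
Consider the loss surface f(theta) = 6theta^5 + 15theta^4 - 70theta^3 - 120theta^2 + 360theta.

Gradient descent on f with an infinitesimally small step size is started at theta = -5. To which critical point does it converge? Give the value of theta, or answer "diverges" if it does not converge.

f'(theta) = 30(theta - 2)(theta - 1)(theta + 2)(theta + 3), so f'(-5) = 7560.
Gradient descent moves in the -f' direction, i.e. theta is decreasing.
There is no critical point below theta=-5, and f' keeps the same sign, so the iterate runs off to −∞.

diverges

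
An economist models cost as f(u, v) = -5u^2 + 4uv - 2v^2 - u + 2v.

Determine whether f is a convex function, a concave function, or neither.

f is quadratic, so its Hessian is the constant matrix H = [[-10, 4], [4, -4]].
det(H) = 24, tr(H) = -14.
det(H) > 0 and tr(H) < 0, so H is negative definite everywhere: concave.

concave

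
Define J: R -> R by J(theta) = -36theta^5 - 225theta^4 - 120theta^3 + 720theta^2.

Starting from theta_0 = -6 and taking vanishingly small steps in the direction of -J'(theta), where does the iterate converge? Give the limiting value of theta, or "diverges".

J'(theta) = -180theta(theta - 1)(theta + 2)(theta + 4), so J'(-6) = -60480.
Gradient descent moves in the -J' direction, i.e. theta is increasing.
The nearest critical point in that direction is theta = -4, where J'' = 7200 > 0 (a local minimum). The iterate converges there.

-4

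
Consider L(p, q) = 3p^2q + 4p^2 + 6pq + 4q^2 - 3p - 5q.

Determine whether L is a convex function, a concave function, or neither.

neither

The term 3p^2q is cubic, so the Hessian is not constant.
∂²L/∂p² = 6q + 8, which takes both signs as q varies (negative for sufficiently negative q). A diagonal entry of the Hessian changing sign means the Hessian is neither positive- nor negative-semidefinite on all of R^2.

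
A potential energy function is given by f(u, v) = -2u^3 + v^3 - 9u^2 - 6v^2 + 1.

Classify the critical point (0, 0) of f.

local maximum

The mixed partial ∂²f/∂u∂v is 0, so the Hessian at any point is diag(f_uu, f_vv) = diag(-6(2u + 3), 6(v - 2)).
At (0, 0): H = diag(-18, -12).
Both eigenvalues are negative, so H is negative definite: a local maximum.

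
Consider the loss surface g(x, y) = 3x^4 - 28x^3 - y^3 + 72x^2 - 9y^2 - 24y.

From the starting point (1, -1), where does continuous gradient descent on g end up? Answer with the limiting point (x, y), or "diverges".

diverges

g is separable, so gradient descent decouples: x follows -∂g/∂x, y follows -∂g/∂y.
∂g/∂x = 12x(x - 4)(x - 3); at x=1 this is 72, so x decreases.
∂g/∂y = -3(y + 2)(y + 4); at y=-1 this is -9, so y increases.
The y-coordinate has no critical point in that direction and runs off to infinity.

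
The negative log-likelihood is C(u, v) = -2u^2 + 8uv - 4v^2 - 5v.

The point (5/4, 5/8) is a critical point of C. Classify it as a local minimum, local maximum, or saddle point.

saddle point

The Hessian of C is constant: H = [[-4, 8], [8, -8]].
det(H) = (-4)·(-8) − 8² = -32.
Since det(H) < 0, H is indefinite and the critical point is a saddle point.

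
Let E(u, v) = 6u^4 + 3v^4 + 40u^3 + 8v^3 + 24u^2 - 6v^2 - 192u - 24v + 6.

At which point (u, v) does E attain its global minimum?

(1, 1)

E(u,v) separates as P(u) + Q(v) + 6, so its minimum is min P + min Q + 6.
P'(u) = 24(u - 1)(u + 2)(u + 4) vanishes at u ∈ {-4, -2, 1}; Q'(v) = 12(v - 1)(v + 1)(v + 2) vanishes at v ∈ {-2, -1, 1}.
Local minima of P (where P''>0): P(-4)=128, P(1)=-122. Local minima of Q: Q(-2)=8, Q(1)=-19.
So the global minimum of E is P(1) + Q(1) + 6 = -122 − 19 + 6 = -135, attained at (1, 1).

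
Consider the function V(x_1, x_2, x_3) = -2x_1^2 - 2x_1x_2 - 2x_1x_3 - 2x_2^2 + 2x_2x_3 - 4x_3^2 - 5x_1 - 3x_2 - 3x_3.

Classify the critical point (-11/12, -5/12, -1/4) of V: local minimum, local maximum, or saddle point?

local maximum

The Hessian is constant: H = [[-4, -2, -2], [-2, -4, 2], [-2, 2, -8]].
Leading principal minors: Δ₁ = -4, Δ₂ = 12, Δ₃ = -48.
The minors alternate sign starting negative (−, +, −), so H is negative definite: a local maximum.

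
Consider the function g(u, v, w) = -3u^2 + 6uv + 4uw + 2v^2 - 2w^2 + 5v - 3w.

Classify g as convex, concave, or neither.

g is quadratic, so its Hessian is the constant matrix H = [[-6, 6, 4], [6, 4, 0], [4, 0, -4]].
Leading principal minors: -6, -60, 176.
Neither pattern holds ⇒ H is indefinite ⇒ neither convex nor concave.

neither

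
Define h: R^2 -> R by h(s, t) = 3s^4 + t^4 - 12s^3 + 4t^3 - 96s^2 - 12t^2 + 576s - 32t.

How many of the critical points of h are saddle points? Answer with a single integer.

4

h separates as a function of s plus a function of t, so ∇h=0 decouples.
∂h/∂s = 12(s - 4)(s - 3)(s + 4) = 0 at s ∈ {-4, 3, 4}; ∂h/∂t = 4(t - 2)(t + 1)(t + 4) = 0 at t ∈ {-4, -1, 2}.
The Hessian is diagonal: diag(h_ss, h_tt). Second derivatives: h_ss(-4)=672, h_ss(3)=-84, h_ss(4)=96; h_tt(-4)=72, h_tt(-1)=-36, h_tt(2)=72.
Saddle points occur where the two diagonal entries have opposite signs: (-4, -1), (3, -4), (3, 2), (4, -1). Count: 4.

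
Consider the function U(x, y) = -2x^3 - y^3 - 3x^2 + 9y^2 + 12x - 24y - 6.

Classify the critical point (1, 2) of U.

saddle point

The mixed partial ∂²U/∂x∂y is 0, so the Hessian at any point is diag(U_xx, U_yy) = diag(-6(2x + 1), 6(-y + 3)).
At (1, 2): H = diag(-18, 6).
The eigenvalues have opposite signs, so H is indefinite: a saddle point.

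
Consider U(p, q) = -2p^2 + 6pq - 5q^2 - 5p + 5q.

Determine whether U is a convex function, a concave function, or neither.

concave

U is quadratic, so its Hessian is the constant matrix H = [[-4, 6], [6, -10]].
det(H) = 4, tr(H) = -14.
det(H) > 0 and tr(H) < 0, so H is negative definite everywhere: concave.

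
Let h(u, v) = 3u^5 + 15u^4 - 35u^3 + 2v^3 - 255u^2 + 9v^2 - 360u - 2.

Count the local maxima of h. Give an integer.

h separates as a function of u plus a function of v, so ∇h=0 decouples.
∂h/∂u = 15(u - 3)(u + 1)(u + 2)(u + 4) = 0 at u ∈ {-4, -2, -1, 3}; ∂h/∂v = 6v(v + 3) = 0 at v ∈ {-3, 0}.
The Hessian is diagonal: diag(h_uu, h_vv). Second derivatives: h_uu(-4)=-630, h_uu(-2)=150, h_uu(-1)=-180, h_uu(3)=2100; h_vv(-3)=-18, h_vv(0)=18.
Local maxima occur where both diagonal entries negative: (-4, -3), (-1, -3). Count: 2.

2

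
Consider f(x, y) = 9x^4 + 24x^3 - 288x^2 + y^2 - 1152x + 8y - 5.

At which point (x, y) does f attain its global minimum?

(4, -4)

f(x,y) separates as P(x) + Q(y) − 5, so its minimum is min P + min Q − 5.
P'(x) = 36(x - 4)(x + 2)(x + 4) vanishes at x ∈ {-4, -2, 4}; Q'(y) = 2y + 8 vanishes at y ∈ {-4}.
Local minima of P (where P''>0): P(-4)=768, P(4)=-5376. Local minima of Q: Q(-4)=-16.
So the global minimum of f is P(4) + Q(-4) − 5 = -5376 − 16 − 5 = -5397, attained at (4, -4).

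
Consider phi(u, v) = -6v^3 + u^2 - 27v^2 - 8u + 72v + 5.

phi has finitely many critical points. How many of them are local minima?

1

phi separates as a function of u plus a function of v, so ∇phi=0 decouples.
∂phi/∂u = 2(u - 4) = 0 at u ∈ {4}; ∂phi/∂v = -18(v - 1)(v + 4) = 0 at v ∈ {-4, 1}.
The Hessian is diagonal: diag(phi_uu, phi_vv). Second derivatives: phi_uu(4)=2; phi_vv(-4)=90, phi_vv(1)=-90.
Local minima occur where both diagonal entries positive: (4, -4). Count: 1.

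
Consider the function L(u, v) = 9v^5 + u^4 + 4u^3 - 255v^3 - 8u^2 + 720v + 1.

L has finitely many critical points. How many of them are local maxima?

L separates as a function of u plus a function of v, so ∇L=0 decouples.
∂L/∂u = 4u(u - 1)(u + 4) = 0 at u ∈ {-4, 0, 1}; ∂L/∂v = 45(v - 4)(v - 1)(v + 1)(v + 4) = 0 at v ∈ {-4, -1, 1, 4}.
The Hessian is diagonal: diag(L_uu, L_vv). Second derivatives: L_uu(-4)=80, L_uu(0)=-16, L_uu(1)=20; L_vv(-4)=-5400, L_vv(-1)=1350, L_vv(1)=-1350, L_vv(4)=5400.
Local maxima occur where both diagonal entries negative: (0, -4), (0, 1). Count: 2.

2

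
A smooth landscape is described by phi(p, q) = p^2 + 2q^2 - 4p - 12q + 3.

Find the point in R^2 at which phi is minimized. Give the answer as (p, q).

(2, 3)

phi(p,q) separates as A(p) + B(q) + 3, so its minimum is min A + min B + 3.
A'(p) = 2p - 4 vanishes at p ∈ {2}; B'(q) = 4q - 12 vanishes at q ∈ {3}.
Local minima of A (where A''>0): A(2)=-4. Local minima of B: B(3)=-18.
So the global minimum of phi is A(2) + B(3) + 3 = -4 − 18 + 3 = -19, attained at (2, 3).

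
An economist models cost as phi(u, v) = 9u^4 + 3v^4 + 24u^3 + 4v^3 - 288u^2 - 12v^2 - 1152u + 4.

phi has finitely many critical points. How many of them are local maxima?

phi separates as a function of u plus a function of v, so ∇phi=0 decouples.
∂phi/∂u = 36(u - 4)(u + 2)(u + 4) = 0 at u ∈ {-4, -2, 4}; ∂phi/∂v = 12v(v - 1)(v + 2) = 0 at v ∈ {-2, 0, 1}.
The Hessian is diagonal: diag(phi_uu, phi_vv). Second derivatives: phi_uu(-4)=576, phi_uu(-2)=-432, phi_uu(4)=1728; phi_vv(-2)=72, phi_vv(0)=-24, phi_vv(1)=36.
Local maxima occur where both diagonal entries negative: (-2, 0). Count: 1.

1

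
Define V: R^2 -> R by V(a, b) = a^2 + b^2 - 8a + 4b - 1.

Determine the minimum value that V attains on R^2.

-21

V(a,b) separates as P(a) + Q(b) − 1, so its minimum is min P + min Q − 1.
P'(a) = 2a - 8 vanishes at a ∈ {4}; Q'(b) = 2b + 4 vanishes at b ∈ {-2}.
Local minima of P (where P''>0): P(4)=-16. Local minima of Q: Q(-2)=-4.
So the global minimum of V is P(4) + Q(-2) − 1 = -16 − 4 − 1 = -21, attained at (4, -2).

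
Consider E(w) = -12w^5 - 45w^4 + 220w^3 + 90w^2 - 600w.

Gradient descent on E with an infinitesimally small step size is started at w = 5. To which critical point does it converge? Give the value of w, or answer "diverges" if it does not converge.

diverges

E'(w) = -60(w - 2)(w - 1)(w + 1)(w + 5), so E'(5) = -43200.
Gradient descent moves in the -E' direction, i.e. w is increasing.
There is no critical point above w=5, and E' keeps the same sign, so the iterate runs off to +∞.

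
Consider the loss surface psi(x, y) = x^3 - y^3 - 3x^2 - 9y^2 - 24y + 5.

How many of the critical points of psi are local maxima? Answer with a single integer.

psi separates as a function of x plus a function of y, so ∇psi=0 decouples.
∂psi/∂x = 3x(x - 2) = 0 at x ∈ {0, 2}; ∂psi/∂y = -3(y + 2)(y + 4) = 0 at y ∈ {-4, -2}.
The Hessian is diagonal: diag(psi_xx, psi_yy). Second derivatives: psi_xx(0)=-6, psi_xx(2)=6; psi_yy(-4)=6, psi_yy(-2)=-6.
Local maxima occur where both diagonal entries negative: (0, -2). Count: 1.

1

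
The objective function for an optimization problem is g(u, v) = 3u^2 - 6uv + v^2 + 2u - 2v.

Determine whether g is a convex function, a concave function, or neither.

g is quadratic, so its Hessian is the constant matrix H = [[6, -6], [-6, 2]].
det(H) = -24, tr(H) = 8.
det(H) < 0, so H is indefinite: neither convex nor concave.

neither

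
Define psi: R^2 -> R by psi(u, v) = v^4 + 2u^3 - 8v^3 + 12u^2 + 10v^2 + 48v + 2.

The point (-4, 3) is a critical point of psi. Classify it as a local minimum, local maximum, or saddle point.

The mixed partial ∂²psi/∂u∂v is 0, so the Hessian at any point is diag(psi_uu, psi_vv) = diag(12(u + 2), 4(3v^2 - 12v + 5)).
At (-4, 3): H = diag(-24, -16).
Both eigenvalues are negative, so H is negative definite: a local maximum.

local maximum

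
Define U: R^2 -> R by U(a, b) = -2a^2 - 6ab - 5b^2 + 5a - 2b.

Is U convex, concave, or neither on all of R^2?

concave

U is quadratic, so its Hessian is the constant matrix H = [[-4, -6], [-6, -10]].
det(H) = 4, tr(H) = -14.
det(H) > 0 and tr(H) < 0, so H is negative definite everywhere: concave.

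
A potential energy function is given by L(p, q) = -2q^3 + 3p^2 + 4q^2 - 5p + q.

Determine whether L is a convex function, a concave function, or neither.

neither

The term -2q^3 is cubic, so the Hessian is not constant.
∂²L/∂q² = -12q + 8, which takes both signs as q varies (negative for sufficiently large q). A diagonal entry of the Hessian changing sign means the Hessian is neither positive- nor negative-semidefinite on all of R^2.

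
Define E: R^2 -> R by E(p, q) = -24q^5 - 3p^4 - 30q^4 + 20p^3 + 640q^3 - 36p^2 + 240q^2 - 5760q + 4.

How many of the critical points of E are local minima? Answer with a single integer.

2

E separates as a function of p plus a function of q, so ∇E=0 decouples.
∂E/∂p = -12p(p - 3)(p - 2) = 0 at p ∈ {0, 2, 3}; ∂E/∂q = -120(q - 3)(q - 2)(q + 2)(q + 4) = 0 at q ∈ {-4, -2, 2, 3}.
The Hessian is diagonal: diag(E_pp, E_qq). Second derivatives: E_pp(0)=-72, E_pp(2)=24, E_pp(3)=-36; E_qq(-4)=10080, E_qq(-2)=-4800, E_qq(2)=2880, E_qq(3)=-4200.
Local minima occur where both diagonal entries positive: (2, -4), (2, 2). Count: 2.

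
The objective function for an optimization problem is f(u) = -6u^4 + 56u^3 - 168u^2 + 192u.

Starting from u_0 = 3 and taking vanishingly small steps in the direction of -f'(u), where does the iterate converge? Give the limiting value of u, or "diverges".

f'(u) = -24(u - 4)(u - 2)(u - 1), so f'(3) = 48.
Gradient descent moves in the -f' direction, i.e. u is decreasing.
The nearest critical point in that direction is u = 2, where f'' = 48 > 0 (a local minimum). The iterate converges there.

2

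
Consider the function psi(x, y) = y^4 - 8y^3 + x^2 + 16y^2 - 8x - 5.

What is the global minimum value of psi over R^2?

psi(x,y) separates as P(x) + Q(y) − 5, so its minimum is min P + min Q − 5.
P'(x) = 2x - 8 vanishes at x ∈ {4}; Q'(y) = 4y(y - 4)(y - 2) vanishes at y ∈ {0, 2, 4}.
Local minima of P (where P''>0): P(4)=-16. Local minima of Q: Q(0)=0, Q(4)=0.
So the global minimum of psi is P(4) + Q(0) − 5 = -16 + 0 − 5 = -21, attained at (4, 0).

-21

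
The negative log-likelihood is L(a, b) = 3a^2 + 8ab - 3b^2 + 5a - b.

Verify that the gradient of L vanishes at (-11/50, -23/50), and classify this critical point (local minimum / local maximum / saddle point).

saddle point

∇L = (6a + 8b + 5, 8a - 6b - 1); substituting (-11/50, -23/50) gives ∇L = (0, 0), so (-11/50, -23/50) is indeed a critical point.
The Hessian of L is constant: H = [[6, 8], [8, -6]].
det(H) = 6·(-6) − 8² = -100.
Since det(H) < 0, H is indefinite and the critical point is a saddle point.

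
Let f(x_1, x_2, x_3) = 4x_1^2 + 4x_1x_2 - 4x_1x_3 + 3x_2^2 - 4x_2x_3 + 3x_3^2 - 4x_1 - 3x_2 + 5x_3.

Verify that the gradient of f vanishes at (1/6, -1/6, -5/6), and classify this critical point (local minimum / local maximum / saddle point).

∇f = (8x_1 + 4x_2 - 4x_3 - 4, 4x_1 + 6x_2 - 4x_3 - 3, -4x_1 - 4x_2 + 6x_3 + 5); substituting (1/6, -1/6, -5/6) gives ∇f = (0, 0, 0), so (1/6, -1/6, -5/6) is indeed a critical point.
The Hessian is constant: H = [[8, 4, -4], [4, 6, -4], [-4, -4, 6]].
Leading principal minors: Δ₁ = 8, Δ₂ = 32, Δ₃ = 96.
All leading minors are positive, so H is positive definite: a local minimum.

local minimum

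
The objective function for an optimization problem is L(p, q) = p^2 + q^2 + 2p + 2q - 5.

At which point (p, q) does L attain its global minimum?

(-1, -1)

L(p,q) separates as A(p) + B(q) − 5, so its minimum is min A + min B − 5.
A'(p) = 2p + 2 vanishes at p ∈ {-1}; B'(q) = 2q + 2 vanishes at q ∈ {-1}.
Local minima of A (where A''>0): A(-1)=-1. Local minima of B: B(-1)=-1.
So the global minimum of L is A(-1) + B(-1) − 5 = -1 − 1 − 5 = -7, attained at (-1, -1).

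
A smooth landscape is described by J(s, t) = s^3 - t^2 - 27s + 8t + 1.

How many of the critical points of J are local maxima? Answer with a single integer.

J separates as a function of s plus a function of t, so ∇J=0 decouples.
∂J/∂s = 3(s - 3)(s + 3) = 0 at s ∈ {-3, 3}; ∂J/∂t = -2(t - 4) = 0 at t ∈ {4}.
The Hessian is diagonal: diag(J_ss, J_tt). Second derivatives: J_ss(-3)=-18, J_ss(3)=18; J_tt(4)=-2.
Local maxima occur where both diagonal entries negative: (-3, 4). Count: 1.

1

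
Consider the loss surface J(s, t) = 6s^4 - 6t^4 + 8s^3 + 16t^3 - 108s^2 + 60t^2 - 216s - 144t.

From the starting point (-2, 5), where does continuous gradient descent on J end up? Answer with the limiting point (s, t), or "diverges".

J is separable, so gradient descent decouples: s follows -∂J/∂s, t follows -∂J/∂t.
∂J/∂s = 24(s - 3)(s + 1)(s + 3); at s=-2 this is 120, so s decreases.
∂J/∂t = -24(t - 3)(t - 1)(t + 2); at t=5 this is -1344, so t increases.
The t-coordinate has no critical point in that direction and runs off to infinity.

diverges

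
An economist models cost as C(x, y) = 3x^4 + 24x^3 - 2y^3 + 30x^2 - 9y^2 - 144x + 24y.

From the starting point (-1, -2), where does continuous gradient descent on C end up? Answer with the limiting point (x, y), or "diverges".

(1, -4)

C is separable, so gradient descent decouples: x follows -∂C/∂x, y follows -∂C/∂y.
∂C/∂x = 12(x - 1)(x + 3)(x + 4); at x=-1 this is -144, so x increases.
∂C/∂y = -6(y - 1)(y + 4); at y=-2 this is 36, so y decreases.
x converges to its nearest critical value 1 (a local min of the x-part); y converges to -4. The iterate converges to (1, -4).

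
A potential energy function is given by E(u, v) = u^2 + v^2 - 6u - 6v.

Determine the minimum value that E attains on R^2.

E(u,v) separates as P(u) + Q(v), so its minimum is min P + min Q.
P'(u) = 2u - 6 vanishes at u ∈ {3}; Q'(v) = 2v - 6 vanishes at v ∈ {3}.
Local minima of P (where P''>0): P(3)=-9. Local minima of Q: Q(3)=-9.
So the global minimum of E is P(3) + Q(3) = -9 − 9 = -18, attained at (3, 3).

-18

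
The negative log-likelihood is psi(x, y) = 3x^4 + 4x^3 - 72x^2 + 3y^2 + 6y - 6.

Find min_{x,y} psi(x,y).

-649

psi(x,y) separates as P(x) + Q(y) − 6, so its minimum is min P + min Q − 6.
P'(x) = 12x(x - 3)(x + 4) vanishes at x ∈ {-4, 0, 3}; Q'(y) = 6y + 6 vanishes at y ∈ {-1}.
Local minima of P (where P''>0): P(-4)=-640, P(3)=-297. Local minima of Q: Q(-1)=-3.
So the global minimum of psi is P(-4) + Q(-1) − 6 = -640 − 3 − 6 = -649, attained at (-4, -1).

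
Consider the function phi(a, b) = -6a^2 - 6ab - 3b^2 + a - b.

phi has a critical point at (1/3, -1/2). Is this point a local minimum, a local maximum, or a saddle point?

local maximum

The Hessian of phi is constant: H = [[-12, -6], [-6, -6]].
det(H) = (-12)·(-6) − (-6)² = 36.
det(H) > 0 and tr(H) = -18 < 0, so H is negative definite and the point is a local maximum.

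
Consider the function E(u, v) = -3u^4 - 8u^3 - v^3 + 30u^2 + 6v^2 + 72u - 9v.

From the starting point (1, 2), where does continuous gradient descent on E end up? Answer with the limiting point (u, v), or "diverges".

E is separable, so gradient descent decouples: u follows -∂E/∂u, v follows -∂E/∂v.
∂E/∂u = -12(u - 2)(u + 1)(u + 3); at u=1 this is 96, so u decreases.
∂E/∂v = -3(v - 3)(v - 1); at v=2 this is 3, so v decreases.
u converges to its nearest critical value -1 (a local min of the u-part); v converges to 1. The iterate converges to (-1, 1).

(-1, 1)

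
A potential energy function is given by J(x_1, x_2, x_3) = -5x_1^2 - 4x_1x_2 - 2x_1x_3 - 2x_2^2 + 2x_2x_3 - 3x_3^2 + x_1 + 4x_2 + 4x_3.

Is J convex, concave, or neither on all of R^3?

concave

J is quadratic, so its Hessian is the constant matrix H = [[-10, -4, -2], [-4, -4, 2], [-2, 2, -6]].
Leading principal minors: -10, 24, -56.
Signs alternate −, +, − ⇒ H ≺ 0 ⇒ concave.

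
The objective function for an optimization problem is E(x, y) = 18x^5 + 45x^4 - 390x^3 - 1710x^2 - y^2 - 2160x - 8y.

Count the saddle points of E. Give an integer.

E separates as a function of x plus a function of y, so ∇E=0 decouples.
∂E/∂x = 90(x - 4)(x + 1)(x + 2)(x + 3) = 0 at x ∈ {-3, -2, -1, 4}; ∂E/∂y = -2(y + 4) = 0 at y ∈ {-4}.
The Hessian is diagonal: diag(E_xx, E_yy). Second derivatives: E_xx(-3)=-1260, E_xx(-2)=540, E_xx(-1)=-900, E_xx(4)=18900; E_yy(-4)=-2.
Saddle points occur where the two diagonal entries have opposite signs: (-2, -4), (4, -4). Count: 2.

2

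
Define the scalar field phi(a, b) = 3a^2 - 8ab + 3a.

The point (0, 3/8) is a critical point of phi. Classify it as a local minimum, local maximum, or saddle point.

saddle point

The Hessian of phi is constant: H = [[6, -8], [-8, 0]].
det(H) = 6·0 − (-8)² = -64.
Since det(H) < 0, H is indefinite and the critical point is a saddle point.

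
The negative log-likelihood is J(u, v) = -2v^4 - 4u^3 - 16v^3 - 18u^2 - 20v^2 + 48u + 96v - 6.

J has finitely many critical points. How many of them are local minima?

J separates as a function of u plus a function of v, so ∇J=0 decouples.
∂J/∂u = -12(u - 1)(u + 4) = 0 at u ∈ {-4, 1}; ∂J/∂v = -8(v - 1)(v + 3)(v + 4) = 0 at v ∈ {-4, -3, 1}.
The Hessian is diagonal: diag(J_uu, J_vv). Second derivatives: J_uu(-4)=60, J_uu(1)=-60; J_vv(-4)=-40, J_vv(-3)=32, J_vv(1)=-160.
Local minima occur where both diagonal entries positive: (-4, -3). Count: 1.

1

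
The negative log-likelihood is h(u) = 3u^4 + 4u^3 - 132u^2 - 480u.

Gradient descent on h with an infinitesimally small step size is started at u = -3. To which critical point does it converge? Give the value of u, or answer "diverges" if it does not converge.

-4

h'(u) = 12(u - 5)(u + 2)(u + 4), so h'(-3) = 96.
Gradient descent moves in the -h' direction, i.e. u is decreasing.
The nearest critical point in that direction is u = -4, where h'' = 216 > 0 (a local minimum). The iterate converges there.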